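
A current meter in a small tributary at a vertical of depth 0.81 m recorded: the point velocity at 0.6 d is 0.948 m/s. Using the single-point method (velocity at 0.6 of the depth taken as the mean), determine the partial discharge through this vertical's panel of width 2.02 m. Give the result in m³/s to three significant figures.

1.55 m³/s

v̄ = v₀.₆ = 0.948 m/s
q = v̄ × d × w = 0.9480 × 0.81 × 2.02 = 1.551 m³/s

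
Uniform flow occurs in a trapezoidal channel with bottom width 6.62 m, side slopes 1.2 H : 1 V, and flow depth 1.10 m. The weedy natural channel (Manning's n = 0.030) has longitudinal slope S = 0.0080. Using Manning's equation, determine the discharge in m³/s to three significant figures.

23.7 m³/s

A = (b + z·y)·y = (6.62 + 1.2×1.10)×1.10 = 8.734 m²
P = b + 2y√(1+z²) = 6.62 + 2×1.10×√(1+1.2²) = 10.06 m
R = A/P = 8.734/10.06 = 0.8685 m
Q = (1/n)·A·R^(2/3)·S^(1/2) = (1/0.030) × 8.734 × 0.8685^(2/3) × 0.0080^(1/2) = 23.70 m³/s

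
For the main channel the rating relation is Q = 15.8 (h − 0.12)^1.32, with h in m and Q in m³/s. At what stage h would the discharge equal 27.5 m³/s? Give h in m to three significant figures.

1.64 m

h − h₀ = (Q/C)^(1/b) = (27.5/15.8)^(1/1.32) = 1.522 m
h = 0.12 + 1.522 = 1.642 m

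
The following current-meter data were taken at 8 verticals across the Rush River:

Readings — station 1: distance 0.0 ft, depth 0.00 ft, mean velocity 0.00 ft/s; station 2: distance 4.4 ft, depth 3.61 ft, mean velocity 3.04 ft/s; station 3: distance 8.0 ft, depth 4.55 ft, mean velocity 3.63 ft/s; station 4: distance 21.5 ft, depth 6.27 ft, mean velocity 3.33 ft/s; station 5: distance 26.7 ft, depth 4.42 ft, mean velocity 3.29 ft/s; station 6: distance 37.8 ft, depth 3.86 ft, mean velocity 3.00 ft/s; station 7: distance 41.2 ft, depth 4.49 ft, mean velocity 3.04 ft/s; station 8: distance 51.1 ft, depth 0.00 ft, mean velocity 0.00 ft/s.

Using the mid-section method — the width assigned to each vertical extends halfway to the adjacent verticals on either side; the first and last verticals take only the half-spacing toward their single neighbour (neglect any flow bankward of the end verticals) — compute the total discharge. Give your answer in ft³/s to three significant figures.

674 ft³/s

w_2 = (8.0 − 0.0)/2 = 4 ft; q_2 = 3.04 × 3.61 × 4 = 43.90 ft³/s
w_3 = (21.5 − 4.4)/2 = 8.55 ft; q_3 = 3.63 × 4.55 × 8.55 = 141.2 ft³/s
w_4 = (26.7 − 8.0)/2 = 9.35 ft; q_4 = 3.33 × 6.27 × 9.35 = 195.2 ft³/s
w_5 = (37.8 − 21.5)/2 = 8.15 ft; q_5 = 3.29 × 4.42 × 8.15 = 118.5 ft³/s
w_6 = (41.2 − 26.7)/2 = 7.25 ft; q_6 = 3.00 × 3.86 × 7.25 = 83.96 ft³/s
w_7 = (51.1 − 37.8)/2 = 6.65 ft; q_7 = 3.04 × 4.49 × 6.65 = 90.77 ft³/s
Stations 1, 8 contribute zero (depth or velocity is 0).
Q = Σ qᵢ = 673.6 ft³/s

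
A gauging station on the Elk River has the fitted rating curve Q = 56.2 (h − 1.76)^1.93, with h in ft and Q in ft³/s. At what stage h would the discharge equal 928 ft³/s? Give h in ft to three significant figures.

h − h₀ = (Q/C)^(1/b) = (928/56.2)^(1/1.93) = 4.276 ft
h = 1.76 + 4.276 = 6.036 ft

6.04 ft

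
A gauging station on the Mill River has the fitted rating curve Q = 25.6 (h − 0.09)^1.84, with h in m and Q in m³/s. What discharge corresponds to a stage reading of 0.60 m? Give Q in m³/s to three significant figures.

Q = 25.6 × (0.60 − 0.09)^1.84 = 25.6 × 0.51^1.84 = 7.416 m³/s

7.42 m³/s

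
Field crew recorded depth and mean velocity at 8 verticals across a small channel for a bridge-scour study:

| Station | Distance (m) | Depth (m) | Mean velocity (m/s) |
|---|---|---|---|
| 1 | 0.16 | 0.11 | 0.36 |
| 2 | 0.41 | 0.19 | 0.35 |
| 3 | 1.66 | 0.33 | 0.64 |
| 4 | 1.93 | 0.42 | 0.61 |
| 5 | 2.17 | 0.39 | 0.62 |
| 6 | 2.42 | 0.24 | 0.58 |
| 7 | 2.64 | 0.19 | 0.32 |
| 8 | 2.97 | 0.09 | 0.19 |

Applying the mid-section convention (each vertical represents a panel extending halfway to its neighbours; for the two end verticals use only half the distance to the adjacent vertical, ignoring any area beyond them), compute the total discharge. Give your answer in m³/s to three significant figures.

w_1 = (0.41 − 0.16)/2 = 0.125 m; q_1 = 0.36 × 0.11 × 0.125 = 0.004950 m³/s
w_2 = (1.66 − 0.16)/2 = 0.75 m; q_2 = 0.35 × 0.19 × 0.75 = 0.04988 m³/s
w_3 = (1.93 − 0.41)/2 = 0.76 m; q_3 = 0.64 × 0.33 × 0.76 = 0.1605 m³/s
w_4 = (2.17 − 1.66)/2 = 0.255 m; q_4 = 0.61 × 0.42 × 0.255 = 0.06533 m³/s
w_5 = (2.42 − 1.93)/2 = 0.245 m; q_5 = 0.62 × 0.39 × 0.245 = 0.05924 m³/s
w_6 = (2.64 − 2.17)/2 = 0.235 m; q_6 = 0.58 × 0.24 × 0.235 = 0.03271 m³/s
w_7 = (2.97 − 2.42)/2 = 0.275 m; q_7 = 0.32 × 0.19 × 0.275 = 0.01672 m³/s
w_8 = (2.97 − 2.64)/2 = 0.165 m; q_8 = 0.19 × 0.09 × 0.165 = 0.002822 m³/s
Q = Σ qᵢ = 0.3922 m³/s

0.392 m³/s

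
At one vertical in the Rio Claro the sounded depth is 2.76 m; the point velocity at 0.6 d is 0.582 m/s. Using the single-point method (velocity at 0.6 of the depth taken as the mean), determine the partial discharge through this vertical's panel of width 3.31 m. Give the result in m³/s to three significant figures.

v̄ = v₀.₆ = 0.582 m/s
q = v̄ × d × w = 0.5820 × 2.76 × 3.31 = 5.317 m³/s

5.32 m³/s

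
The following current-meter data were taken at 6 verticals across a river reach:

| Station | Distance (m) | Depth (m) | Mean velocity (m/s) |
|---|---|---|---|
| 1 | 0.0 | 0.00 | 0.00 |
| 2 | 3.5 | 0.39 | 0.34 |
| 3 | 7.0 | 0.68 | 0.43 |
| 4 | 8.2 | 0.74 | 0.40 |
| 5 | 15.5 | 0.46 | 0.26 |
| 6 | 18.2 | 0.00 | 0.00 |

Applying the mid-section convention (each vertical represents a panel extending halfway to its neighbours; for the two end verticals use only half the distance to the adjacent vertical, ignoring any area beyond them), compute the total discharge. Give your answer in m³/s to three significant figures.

3.01 m³/s

w_2 = (7.0 − 0.0)/2 = 3.5 m; q_2 = 0.34 × 0.39 × 3.5 = 0.4641 m³/s
w_3 = (8.2 − 3.5)/2 = 2.35 m; q_3 = 0.43 × 0.68 × 2.35 = 0.6871 m³/s
w_4 = (15.5 − 7.0)/2 = 4.25 m; q_4 = 0.40 × 0.74 × 4.25 = 1.258 m³/s
w_5 = (18.2 − 8.2)/2 = 5 m; q_5 = 0.26 × 0.46 × 5 = 0.5980 m³/s
Stations 1, 6 contribute zero (depth or velocity is 0).
Q = Σ qᵢ = 3.007 m³/s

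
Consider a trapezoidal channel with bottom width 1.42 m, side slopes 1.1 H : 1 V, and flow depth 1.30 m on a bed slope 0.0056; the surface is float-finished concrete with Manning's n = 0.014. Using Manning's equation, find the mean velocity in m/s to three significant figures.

4.22 m/s

A = (b + z·y)·y = (1.42 + 1.1×1.30)×1.30 = 3.705 m²
P = b + 2y√(1+z²) = 1.42 + 2×1.30×√(1+1.1²) = 5.285 m
R = A/P = 3.705/5.285 = 0.7010 m
Q = (1/n)·A·R^(2/3)·S^(1/2) = (1/0.014) × 3.705 × 0.7010^(2/3) × 0.0056^(1/2) = 15.63 m³/s
V = Q/A = 15.63/3.705 = 4.218 m/s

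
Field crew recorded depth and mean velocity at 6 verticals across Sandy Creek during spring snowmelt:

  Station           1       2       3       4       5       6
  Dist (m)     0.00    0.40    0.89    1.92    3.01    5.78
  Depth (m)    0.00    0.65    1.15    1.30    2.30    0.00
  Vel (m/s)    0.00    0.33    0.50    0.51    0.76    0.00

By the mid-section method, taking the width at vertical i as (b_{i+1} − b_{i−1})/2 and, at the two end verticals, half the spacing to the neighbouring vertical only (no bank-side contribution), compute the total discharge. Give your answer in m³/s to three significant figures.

w_2 = (0.89 − 0.00)/2 = 0.445 m; q_2 = 0.33 × 0.65 × 0.445 = 0.09545 m³/s
w_3 = (1.92 − 0.40)/2 = 0.76 m; q_3 = 0.50 × 1.15 × 0.76 = 0.4370 m³/s
w_4 = (3.01 − 0.89)/2 = 1.06 m; q_4 = 0.51 × 1.30 × 1.06 = 0.7028 m³/s
w_5 = (5.78 − 1.92)/2 = 1.93 m; q_5 = 0.76 × 2.30 × 1.93 = 3.374 m³/s
Stations 1, 6 contribute zero (depth or velocity is 0).
Q = Σ qᵢ = 4.609 m³/s

4.61 m³/s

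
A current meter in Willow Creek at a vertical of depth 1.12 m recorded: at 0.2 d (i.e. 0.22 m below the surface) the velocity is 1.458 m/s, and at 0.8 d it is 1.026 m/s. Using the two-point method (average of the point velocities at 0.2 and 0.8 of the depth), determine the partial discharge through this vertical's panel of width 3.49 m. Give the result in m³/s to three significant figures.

4.85 m³/s

v̄ = (1.458 + 1.026) / 2 = 1.242 m/s
q = v̄ × d × w = 1.242 × 1.12 × 3.49 = 4.855 m³/s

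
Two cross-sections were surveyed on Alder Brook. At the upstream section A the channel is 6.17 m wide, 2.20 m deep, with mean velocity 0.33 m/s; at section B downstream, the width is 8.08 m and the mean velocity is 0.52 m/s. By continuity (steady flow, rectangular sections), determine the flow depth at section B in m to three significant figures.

1.07 m

Q = A₁V₁ = (6.17×2.20) × 0.33 = 4.479 m³/s
d₂ = Q/(b₂ V₂) = 4.479/(8.08×0.52) = 1.066 m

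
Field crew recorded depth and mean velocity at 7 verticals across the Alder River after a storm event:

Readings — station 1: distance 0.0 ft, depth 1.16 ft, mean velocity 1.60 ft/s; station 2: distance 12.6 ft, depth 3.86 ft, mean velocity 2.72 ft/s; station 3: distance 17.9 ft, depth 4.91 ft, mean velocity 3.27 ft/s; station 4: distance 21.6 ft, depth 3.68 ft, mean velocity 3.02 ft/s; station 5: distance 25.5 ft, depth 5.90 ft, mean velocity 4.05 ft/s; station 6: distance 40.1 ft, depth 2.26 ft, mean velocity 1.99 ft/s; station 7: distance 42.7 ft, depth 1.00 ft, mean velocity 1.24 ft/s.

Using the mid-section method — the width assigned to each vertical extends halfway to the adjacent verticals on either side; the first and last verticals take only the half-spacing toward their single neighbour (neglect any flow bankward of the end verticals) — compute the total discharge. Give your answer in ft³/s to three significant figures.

481 ft³/s

w_1 = (12.6 − 0.0)/2 = 6.3 ft; q_1 = 1.60 × 1.16 × 6.3 = 11.69 ft³/s
w_2 = (17.9 − 0.0)/2 = 8.95 ft; q_2 = 2.72 × 3.86 × 8.95 = 93.97 ft³/s
w_3 = (21.6 − 12.6)/2 = 4.5 ft; q_3 = 3.27 × 4.91 × 4.5 = 72.25 ft³/s
w_4 = (25.5 − 17.9)/2 = 3.8 ft; q_4 = 3.02 × 3.68 × 3.8 = 42.23 ft³/s
w_5 = (40.1 − 21.6)/2 = 9.25 ft; q_5 = 4.05 × 5.90 × 9.25 = 221.0 ft³/s
w_6 = (42.7 − 25.5)/2 = 8.6 ft; q_6 = 1.99 × 2.26 × 8.6 = 38.68 ft³/s
w_7 = (42.7 − 40.1)/2 = 1.3 ft; q_7 = 1.24 × 1.00 × 1.3 = 1.612 ft³/s
Q = Σ qᵢ = 481.5 ft³/s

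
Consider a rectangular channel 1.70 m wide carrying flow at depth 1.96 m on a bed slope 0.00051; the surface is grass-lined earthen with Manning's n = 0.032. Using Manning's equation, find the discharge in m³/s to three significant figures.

A = b·y = 1.70 × 1.96 = 3.332 m²
P = b + 2y = 1.70 + 2×1.96 = 5.620 m
R = A/P = 3.332/5.620 = 0.5929 m
Q = (1/n)·A·R^(2/3)·S^(1/2) = (1/0.032) × 3.332 × 0.5929^(2/3) × 0.00051^(1/2) = 1.660 m³/s

1.66 m³/s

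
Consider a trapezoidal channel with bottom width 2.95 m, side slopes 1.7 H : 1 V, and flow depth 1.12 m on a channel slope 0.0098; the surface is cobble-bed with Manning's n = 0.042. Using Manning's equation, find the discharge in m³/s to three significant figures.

10.5 m³/s

A = (b + z·y)·y = (2.95 + 1.7×1.12)×1.12 = 5.436 m²
P = b + 2y√(1+z²) = 2.95 + 2×1.12×√(1+1.7²) = 7.368 m
R = A/P = 5.436/7.368 = 0.7379 m
Q = (1/n)·A·R^(2/3)·S^(1/2) = (1/0.042) × 5.436 × 0.7379^(2/3) × 0.0098^(1/2) = 10.46 m³/s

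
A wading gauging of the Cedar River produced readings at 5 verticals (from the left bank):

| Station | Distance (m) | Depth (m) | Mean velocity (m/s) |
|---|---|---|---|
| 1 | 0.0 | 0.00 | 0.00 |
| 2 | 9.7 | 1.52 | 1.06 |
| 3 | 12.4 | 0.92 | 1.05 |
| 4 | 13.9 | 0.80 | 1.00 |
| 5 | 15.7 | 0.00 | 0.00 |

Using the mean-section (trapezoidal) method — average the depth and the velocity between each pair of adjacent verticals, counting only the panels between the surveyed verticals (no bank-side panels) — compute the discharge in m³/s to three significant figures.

9.06 m³/s

Panel 1-2: Δb = 9.7 m, d̄ = (0.00+1.52)/2 = 0.76, v̄ = (0.00+1.06)/2 = 0.53 → q = 9.7×0.76×0.53 = 3.907 m³/s
Panel 2-3: Δb = 2.7 m, d̄ = (1.52+0.92)/2 = 1.22, v̄ = (1.06+1.05)/2 = 1.055 → q = 2.7×1.22×1.055 = 3.475 m³/s
Panel 3-4: Δb = 1.5 m, d̄ = (0.92+0.80)/2 = 0.86, v̄ = (1.05+1.00)/2 = 1.025 → q = 1.5×0.86×1.025 = 1.322 m³/s
Panel 4-5: Δb = 1.8 m, d̄ = (0.80+0.00)/2 = 0.4, v̄ = (1.00+0.00)/2 = 0.5 → q = 1.8×0.4×0.5 = 0.3600 m³/s
Q = Σ q = 9.065 m³/s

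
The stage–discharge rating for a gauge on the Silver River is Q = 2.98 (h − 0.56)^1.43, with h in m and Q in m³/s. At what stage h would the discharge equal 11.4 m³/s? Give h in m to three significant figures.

h − h₀ = (Q/C)^(1/b) = (11.4/2.98)^(1/1.43) = 2.555 m
h = 0.56 + 2.555 = 3.115 m

3.12 m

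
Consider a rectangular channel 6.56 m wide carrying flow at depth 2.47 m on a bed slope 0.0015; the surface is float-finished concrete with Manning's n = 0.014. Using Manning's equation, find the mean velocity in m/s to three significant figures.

3.48 m/s

A = b·y = 6.56 × 2.47 = 16.20 m²
P = b + 2y = 6.56 + 2×2.47 = 11.50 m
R = A/P = 16.20/11.50 = 1.409 m
Q = (1/n)·A·R^(2/3)·S^(1/2) = (1/0.014) × 16.20 × 1.409^(2/3) × 0.0015^(1/2) = 56.34 m³/s
V = Q/A = 56.34/16.20 = 3.477 m/s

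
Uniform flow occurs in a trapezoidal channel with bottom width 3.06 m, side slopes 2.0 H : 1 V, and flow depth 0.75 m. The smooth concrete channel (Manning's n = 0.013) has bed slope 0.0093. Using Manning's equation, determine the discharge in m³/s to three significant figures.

A = (b + z·y)·y = (3.06 + 2.0×0.75)×0.75 = 3.420 m²
P = b + 2y√(1+z²) = 3.06 + 2×0.75×√(1+2.0²) = 6.414 m
R = A/P = 3.420/6.414 = 0.5332 m
Q = (1/n)·A·R^(2/3)·S^(1/2) = (1/0.013) × 3.420 × 0.5332^(2/3) × 0.0093^(1/2) = 16.68 m³/s

16.7 m³/s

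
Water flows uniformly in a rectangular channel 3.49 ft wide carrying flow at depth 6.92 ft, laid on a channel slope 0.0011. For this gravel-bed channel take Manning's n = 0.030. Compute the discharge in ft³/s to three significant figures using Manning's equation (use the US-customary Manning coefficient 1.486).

A = b·y = 3.49 × 6.92 = 24.15 ft²
P = b + 2y = 3.49 + 2×6.92 = 17.33 ft
R = A/P = 24.15/17.33 = 1.394 ft
Q = (1.486/n)·A·R^(2/3)·S^(1/2) = (1.486/0.030) × 24.15 × 1.394^(2/3) × 0.0011^(1/2) = 49.50 ft³/s

49.5 ft³/s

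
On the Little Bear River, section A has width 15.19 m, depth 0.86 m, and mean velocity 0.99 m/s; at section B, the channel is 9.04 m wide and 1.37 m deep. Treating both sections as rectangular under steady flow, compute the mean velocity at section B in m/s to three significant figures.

Q = A₁V₁ = (15.19×0.86) × 0.99 = 12.93 m³/s
A₂ = 9.04 × 1.37 = 12.38 m²
V₂ = Q/A₂ = 12.93/12.38 = 1.044 m/s

1.04 m/s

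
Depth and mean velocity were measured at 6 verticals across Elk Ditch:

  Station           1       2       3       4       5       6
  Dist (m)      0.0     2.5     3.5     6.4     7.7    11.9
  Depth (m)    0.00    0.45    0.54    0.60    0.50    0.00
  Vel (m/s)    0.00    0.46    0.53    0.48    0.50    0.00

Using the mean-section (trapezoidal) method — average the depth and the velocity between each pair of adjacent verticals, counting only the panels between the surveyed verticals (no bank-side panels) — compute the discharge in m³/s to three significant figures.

Panel 1-2: Δb = 2.5 m, d̄ = (0.00+0.45)/2 = 0.225, v̄ = (0.00+0.46)/2 = 0.23 → q = 2.5×0.225×0.23 = 0.1294 m³/s
Panel 2-3: Δb = 1 m, d̄ = (0.45+0.54)/2 = 0.495, v̄ = (0.46+0.53)/2 = 0.495 → q = 1×0.495×0.495 = 0.2450 m³/s
Panel 3-4: Δb = 2.9 m, d̄ = (0.54+0.60)/2 = 0.57, v̄ = (0.53+0.48)/2 = 0.505 → q = 2.9×0.57×0.505 = 0.8348 m³/s
Panel 4-5: Δb = 1.3 m, d̄ = (0.60+0.50)/2 = 0.55, v̄ = (0.48+0.50)/2 = 0.49 → q = 1.3×0.55×0.49 = 0.3504 m³/s
Panel 5-6: Δb = 4.2 m, d̄ = (0.50+0.00)/2 = 0.25, v̄ = (0.50+0.00)/2 = 0.25 → q = 4.2×0.25×0.25 = 0.2625 m³/s
Q = Σ q = 1.822 m³/s

1.82 m³/s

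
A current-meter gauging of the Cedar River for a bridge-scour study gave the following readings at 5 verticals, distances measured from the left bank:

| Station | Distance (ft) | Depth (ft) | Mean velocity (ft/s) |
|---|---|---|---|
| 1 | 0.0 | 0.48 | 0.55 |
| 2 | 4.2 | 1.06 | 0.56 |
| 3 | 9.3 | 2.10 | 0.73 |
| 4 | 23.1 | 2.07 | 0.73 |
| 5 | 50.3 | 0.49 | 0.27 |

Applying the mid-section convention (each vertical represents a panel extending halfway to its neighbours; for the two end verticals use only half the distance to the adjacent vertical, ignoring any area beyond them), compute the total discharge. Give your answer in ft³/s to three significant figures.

w_1 = (4.2 − 0.0)/2 = 2.1 ft; q_1 = 0.55 × 0.48 × 2.1 = 0.5544 ft³/s
w_2 = (9.3 − 0.0)/2 = 4.65 ft; q_2 = 0.56 × 1.06 × 4.65 = 2.760 ft³/s
w_3 = (23.1 − 4.2)/2 = 9.45 ft; q_3 = 0.73 × 2.10 × 9.45 = 14.49 ft³/s
w_4 = (50.3 − 9.3)/2 = 20.5 ft; q_4 = 0.73 × 2.07 × 20.5 = 30.98 ft³/s
w_5 = (50.3 − 23.1)/2 = 13.6 ft; q_5 = 0.27 × 0.49 × 13.6 = 1.799 ft³/s
Q = Σ qᵢ = 50.58 ft³/s

50.6 ft³/s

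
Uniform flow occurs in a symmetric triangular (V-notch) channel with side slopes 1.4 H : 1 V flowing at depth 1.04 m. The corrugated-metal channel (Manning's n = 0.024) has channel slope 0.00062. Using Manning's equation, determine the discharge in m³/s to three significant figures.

0.885 m³/s

A = z·y² = 1.4×1.04² = 1.514 m²
P = 2y√(1+z²) = 2×1.04×√(1+1.4²) = 3.579 m
R = A/P = 1.514/3.579 = 0.4231 m
Q = (1/n)·A·R^(2/3)·S^(1/2) = (1/0.024) × 1.514 × 0.4231^(2/3) × 0.00062^(1/2) = 0.8855 m³/s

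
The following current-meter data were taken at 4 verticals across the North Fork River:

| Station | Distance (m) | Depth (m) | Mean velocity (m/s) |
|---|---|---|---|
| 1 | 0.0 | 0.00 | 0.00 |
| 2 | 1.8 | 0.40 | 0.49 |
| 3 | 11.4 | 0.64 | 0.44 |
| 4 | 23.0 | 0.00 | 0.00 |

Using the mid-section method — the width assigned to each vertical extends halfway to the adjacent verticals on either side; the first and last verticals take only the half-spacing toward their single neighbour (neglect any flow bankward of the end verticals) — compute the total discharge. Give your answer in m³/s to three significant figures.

4.10 m³/s

w_2 = (11.4 − 0.0)/2 = 5.7 m; q_2 = 0.49 × 0.40 × 5.7 = 1.117 m³/s
w_3 = (23.0 − 1.8)/2 = 10.6 m; q_3 = 0.44 × 0.64 × 10.6 = 2.985 m³/s
Stations 1, 4 contribute zero (depth or velocity is 0).
Q = Σ qᵢ = 4.102 m³/s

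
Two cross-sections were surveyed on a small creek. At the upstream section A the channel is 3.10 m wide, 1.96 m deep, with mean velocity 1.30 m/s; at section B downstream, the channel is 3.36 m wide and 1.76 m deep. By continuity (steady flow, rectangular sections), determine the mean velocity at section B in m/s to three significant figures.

1.34 m/s

Q = A₁V₁ = (3.10×1.96) × 1.30 = 7.899 m³/s
A₂ = 3.36 × 1.76 = 5.914 m²
V₂ = Q/A₂ = 7.899/5.914 = 1.336 m/s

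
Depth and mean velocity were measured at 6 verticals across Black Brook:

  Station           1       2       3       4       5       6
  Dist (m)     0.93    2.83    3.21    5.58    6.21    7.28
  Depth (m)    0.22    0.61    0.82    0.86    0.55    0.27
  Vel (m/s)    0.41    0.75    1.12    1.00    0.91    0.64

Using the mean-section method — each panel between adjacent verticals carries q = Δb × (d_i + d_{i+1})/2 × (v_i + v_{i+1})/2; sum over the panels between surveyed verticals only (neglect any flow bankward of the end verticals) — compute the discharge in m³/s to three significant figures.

Panel 1-2: Δb = 1.9 m, d̄ = (0.22+0.61)/2 = 0.415, v̄ = (0.41+0.75)/2 = 0.58 → q = 1.9×0.415×0.58 = 0.4573 m³/s
Panel 2-3: Δb = 0.38 m, d̄ = (0.61+0.82)/2 = 0.715, v̄ = (0.75+1.12)/2 = 0.935 → q = 0.38×0.715×0.935 = 0.2540 m³/s
Panel 3-4: Δb = 2.37 m, d̄ = (0.82+0.86)/2 = 0.84, v̄ = (1.12+1.00)/2 = 1.06 → q = 2.37×0.84×1.06 = 2.110 m³/s
Panel 4-5: Δb = 0.63 m, d̄ = (0.86+0.55)/2 = 0.705, v̄ = (1.00+0.91)/2 = 0.955 → q = 0.63×0.705×0.955 = 0.4242 m³/s
Panel 5-6: Δb = 1.07 m, d̄ = (0.55+0.27)/2 = 0.41, v̄ = (0.91+0.64)/2 = 0.775 → q = 1.07×0.41×0.775 = 0.3400 m³/s
Q = Σ q = 3.586 m³/s

3.59 m³/s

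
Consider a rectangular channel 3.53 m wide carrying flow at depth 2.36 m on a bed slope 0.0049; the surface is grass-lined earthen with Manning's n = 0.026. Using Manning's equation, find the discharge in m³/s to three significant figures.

A = b·y = 3.53 × 2.36 = 8.331 m²
P = b + 2y = 3.53 + 2×2.36 = 8.250 m
R = A/P = 8.331/8.250 = 1.010 m
Q = (1/n)·A·R^(2/3)·S^(1/2) = (1/0.026) × 8.331 × 1.010^(2/3) × 0.0049^(1/2) = 22.58 m³/s

22.6 m³/s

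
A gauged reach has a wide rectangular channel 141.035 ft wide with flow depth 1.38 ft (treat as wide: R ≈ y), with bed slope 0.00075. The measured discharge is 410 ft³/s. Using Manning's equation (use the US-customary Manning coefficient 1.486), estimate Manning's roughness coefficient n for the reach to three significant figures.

A = b·y = 141.035 × 1.38 = 194.6 ft²
Wide channel: R ≈ y = 1.38 ft
n = (1.486/Q)·A·R^(2/3)·S^(1/2) = (1.486/410) × 194.6 × 1.240 × 0.02739 = 0.02395

0.0239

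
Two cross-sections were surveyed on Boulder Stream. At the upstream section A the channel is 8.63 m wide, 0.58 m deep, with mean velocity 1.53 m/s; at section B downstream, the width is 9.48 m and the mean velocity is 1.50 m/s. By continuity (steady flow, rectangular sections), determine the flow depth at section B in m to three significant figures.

0.539 m

Q = A₁V₁ = (8.63×0.58) × 1.53 = 7.658 m³/s
d₂ = Q/(b₂ V₂) = 7.658/(9.48×1.50) = 0.5386 m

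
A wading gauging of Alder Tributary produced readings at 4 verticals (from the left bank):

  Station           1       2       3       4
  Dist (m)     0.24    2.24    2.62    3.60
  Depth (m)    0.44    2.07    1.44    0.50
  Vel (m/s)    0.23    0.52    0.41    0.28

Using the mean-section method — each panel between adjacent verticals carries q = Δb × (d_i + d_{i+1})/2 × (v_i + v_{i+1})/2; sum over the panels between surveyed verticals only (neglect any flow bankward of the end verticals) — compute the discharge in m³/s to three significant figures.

1.58 m³/s

Panel 1-2: Δb = 2 m, d̄ = (0.44+2.07)/2 = 1.255, v̄ = (0.23+0.52)/2 = 0.375 → q = 2×1.255×0.375 = 0.9413 m³/s
Panel 2-3: Δb = 0.38 m, d̄ = (2.07+1.44)/2 = 1.755, v̄ = (0.52+0.41)/2 = 0.465 → q = 0.38×1.755×0.465 = 0.3101 m³/s
Panel 3-4: Δb = 0.98 m, d̄ = (1.44+0.50)/2 = 0.97, v̄ = (0.41+0.28)/2 = 0.345 → q = 0.98×0.97×0.345 = 0.3280 m³/s
Q = Σ q = 1.579 m³/s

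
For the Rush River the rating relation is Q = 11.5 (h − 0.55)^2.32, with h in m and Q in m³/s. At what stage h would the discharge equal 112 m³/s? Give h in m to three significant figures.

3.22 m

h − h₀ = (Q/C)^(1/b) = (112/11.5)^(1/2.32) = 2.667 m
h = 0.55 + 2.667 = 3.217 m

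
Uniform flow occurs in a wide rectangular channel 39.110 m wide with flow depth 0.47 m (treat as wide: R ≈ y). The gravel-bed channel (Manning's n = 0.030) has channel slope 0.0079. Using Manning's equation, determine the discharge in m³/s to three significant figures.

32.9 m³/s

A = b·y = 39.110 × 0.47 = 18.38 m²
Wide channel: R ≈ y = 0.47 m
Q = (1/n)·A·R^(2/3)·S^(1/2) = (1/0.030) × 18.38 × 0.4700^(2/3) × 0.0079^(1/2) = 32.92 m³/s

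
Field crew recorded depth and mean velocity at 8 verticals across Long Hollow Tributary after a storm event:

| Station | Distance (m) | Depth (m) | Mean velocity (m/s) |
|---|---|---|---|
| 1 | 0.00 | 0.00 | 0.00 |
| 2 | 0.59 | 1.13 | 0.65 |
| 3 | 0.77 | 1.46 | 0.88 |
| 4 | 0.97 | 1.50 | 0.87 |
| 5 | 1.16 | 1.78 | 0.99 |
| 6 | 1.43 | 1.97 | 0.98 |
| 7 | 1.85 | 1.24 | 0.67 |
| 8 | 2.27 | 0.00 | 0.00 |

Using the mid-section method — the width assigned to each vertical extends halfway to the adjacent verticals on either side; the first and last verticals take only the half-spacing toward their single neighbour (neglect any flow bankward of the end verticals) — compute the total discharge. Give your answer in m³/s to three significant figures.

2.20 m³/s

w_2 = (0.77 − 0.00)/2 = 0.385 m; q_2 = 0.65 × 1.13 × 0.385 = 0.2828 m³/s
w_3 = (0.97 − 0.59)/2 = 0.19 m; q_3 = 0.88 × 1.46 × 0.19 = 0.2441 m³/s
w_4 = (1.16 − 0.77)/2 = 0.195 m; q_4 = 0.87 × 1.50 × 0.195 = 0.2545 m³/s
w_5 = (1.43 − 0.97)/2 = 0.23 m; q_5 = 0.99 × 1.78 × 0.23 = 0.4053 m³/s
w_6 = (1.85 − 1.16)/2 = 0.345 m; q_6 = 0.98 × 1.97 × 0.345 = 0.6661 m³/s
w_7 = (2.27 − 1.43)/2 = 0.42 m; q_7 = 0.67 × 1.24 × 0.42 = 0.3489 m³/s
Stations 1, 8 contribute zero (depth or velocity is 0).
Q = Σ qᵢ = 2.202 m³/s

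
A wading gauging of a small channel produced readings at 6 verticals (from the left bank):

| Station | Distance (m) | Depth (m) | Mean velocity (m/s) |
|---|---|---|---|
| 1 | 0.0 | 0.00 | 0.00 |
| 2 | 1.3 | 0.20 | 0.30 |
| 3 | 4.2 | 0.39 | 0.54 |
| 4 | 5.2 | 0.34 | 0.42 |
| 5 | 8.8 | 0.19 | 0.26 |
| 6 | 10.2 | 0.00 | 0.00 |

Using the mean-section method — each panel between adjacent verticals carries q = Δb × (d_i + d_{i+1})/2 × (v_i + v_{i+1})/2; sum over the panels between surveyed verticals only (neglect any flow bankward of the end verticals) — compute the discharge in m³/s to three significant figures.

Panel 1-2: Δb = 1.3 m, d̄ = (0.00+0.20)/2 = 0.1, v̄ = (0.00+0.30)/2 = 0.15 → q = 1.3×0.1×0.15 = 0.01950 m³/s
Panel 2-3: Δb = 2.9 m, d̄ = (0.20+0.39)/2 = 0.295, v̄ = (0.30+0.54)/2 = 0.42 → q = 2.9×0.295×0.42 = 0.3593 m³/s
Panel 3-4: Δb = 1 m, d̄ = (0.39+0.34)/2 = 0.365, v̄ = (0.54+0.42)/2 = 0.48 → q = 1×0.365×0.48 = 0.1752 m³/s
Panel 4-5: Δb = 3.6 m, d̄ = (0.34+0.19)/2 = 0.265, v̄ = (0.42+0.26)/2 = 0.34 → q = 3.6×0.265×0.34 = 0.3244 m³/s
Panel 5-6: Δb = 1.4 m, d̄ = (0.19+0.00)/2 = 0.095, v̄ = (0.26+0.00)/2 = 0.13 → q = 1.4×0.095×0.13 = 0.01729 m³/s
Q = Σ q = 0.8957 m³/s

0.896 m³/s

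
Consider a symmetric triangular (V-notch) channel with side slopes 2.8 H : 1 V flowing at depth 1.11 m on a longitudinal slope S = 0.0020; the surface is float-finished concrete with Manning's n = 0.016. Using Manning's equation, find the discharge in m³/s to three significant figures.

6.26 m³/s

A = z·y² = 2.8×1.11² = 3.450 m²
P = 2y√(1+z²) = 2×1.11×√(1+2.8²) = 6.601 m
R = A/P = 3.450/6.601 = 0.5227 m
Q = (1/n)·A·R^(2/3)·S^(1/2) = (1/0.016) × 3.450 × 0.5227^(2/3) × 0.0020^(1/2) = 6.257 m³/s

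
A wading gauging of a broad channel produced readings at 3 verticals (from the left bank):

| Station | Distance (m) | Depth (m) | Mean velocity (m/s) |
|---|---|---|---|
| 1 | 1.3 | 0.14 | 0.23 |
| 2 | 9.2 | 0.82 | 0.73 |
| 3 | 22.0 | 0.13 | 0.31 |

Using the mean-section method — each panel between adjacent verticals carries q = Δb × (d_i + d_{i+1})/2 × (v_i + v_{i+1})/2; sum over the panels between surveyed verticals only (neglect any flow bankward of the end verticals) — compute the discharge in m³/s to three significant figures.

Panel 1-2: Δb = 7.9 m, d̄ = (0.14+0.82)/2 = 0.48, v̄ = (0.23+0.73)/2 = 0.48 → q = 7.9×0.48×0.48 = 1.820 m³/s
Panel 2-3: Δb = 12.8 m, d̄ = (0.82+0.13)/2 = 0.475, v̄ = (0.73+0.31)/2 = 0.52 → q = 12.8×0.475×0.52 = 3.162 m³/s
Q = Σ q = 4.982 m³/s

4.98 m³/s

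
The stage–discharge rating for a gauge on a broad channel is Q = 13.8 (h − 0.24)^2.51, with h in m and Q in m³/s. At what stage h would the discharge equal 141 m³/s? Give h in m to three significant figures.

h − h₀ = (Q/C)^(1/b) = (141/13.8)^(1/2.51) = 2.524 m
h = 0.24 + 2.524 = 2.764 m

2.76 m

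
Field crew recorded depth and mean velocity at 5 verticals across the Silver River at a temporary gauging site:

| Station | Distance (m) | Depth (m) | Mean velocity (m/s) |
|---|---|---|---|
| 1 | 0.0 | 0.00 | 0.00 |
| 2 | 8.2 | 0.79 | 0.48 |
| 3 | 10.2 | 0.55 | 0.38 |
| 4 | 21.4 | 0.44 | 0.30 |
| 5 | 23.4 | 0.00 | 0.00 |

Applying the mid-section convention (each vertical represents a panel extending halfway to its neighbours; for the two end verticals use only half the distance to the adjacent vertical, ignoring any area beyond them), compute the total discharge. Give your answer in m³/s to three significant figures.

w_2 = (10.2 − 0.0)/2 = 5.1 m; q_2 = 0.48 × 0.79 × 5.1 = 1.934 m³/s
w_3 = (21.4 − 8.2)/2 = 6.6 m; q_3 = 0.38 × 0.55 × 6.6 = 1.379 m³/s
w_4 = (23.4 − 10.2)/2 = 6.6 m; q_4 = 0.30 × 0.44 × 6.6 = 0.8712 m³/s
Stations 1, 5 contribute zero (depth or velocity is 0).
Q = Σ qᵢ = 4.185 m³/s

4.18 m³/s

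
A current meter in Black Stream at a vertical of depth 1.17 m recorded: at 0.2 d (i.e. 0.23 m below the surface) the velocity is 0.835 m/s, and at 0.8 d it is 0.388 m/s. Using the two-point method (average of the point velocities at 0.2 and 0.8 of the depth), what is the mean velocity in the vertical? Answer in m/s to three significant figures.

0.612 m/s

v̄ = (0.835 + 0.388) / 2 = 0.6115 m/s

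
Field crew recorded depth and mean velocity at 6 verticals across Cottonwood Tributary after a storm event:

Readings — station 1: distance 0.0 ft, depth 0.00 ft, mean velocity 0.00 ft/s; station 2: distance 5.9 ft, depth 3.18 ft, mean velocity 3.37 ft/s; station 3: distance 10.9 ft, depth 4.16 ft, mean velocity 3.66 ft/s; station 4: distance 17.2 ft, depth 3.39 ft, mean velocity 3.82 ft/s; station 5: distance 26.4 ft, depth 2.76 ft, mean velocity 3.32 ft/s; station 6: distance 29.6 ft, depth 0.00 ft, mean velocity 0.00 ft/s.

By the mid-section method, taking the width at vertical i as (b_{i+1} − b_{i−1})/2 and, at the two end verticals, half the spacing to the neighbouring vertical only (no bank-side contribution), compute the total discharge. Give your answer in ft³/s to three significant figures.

w_2 = (10.9 − 0.0)/2 = 5.45 ft; q_2 = 3.37 × 3.18 × 5.45 = 58.41 ft³/s
w_3 = (17.2 − 5.9)/2 = 5.65 ft; q_3 = 3.66 × 4.16 × 5.65 = 86.02 ft³/s
w_4 = (26.4 − 10.9)/2 = 7.75 ft; q_4 = 3.82 × 3.39 × 7.75 = 100.4 ft³/s
w_5 = (29.6 − 17.2)/2 = 6.2 ft; q_5 = 3.32 × 2.76 × 6.2 = 56.81 ft³/s
Stations 1, 6 contribute zero (depth or velocity is 0).
Q = Σ qᵢ = 301.6 ft³/s

302 ft³/s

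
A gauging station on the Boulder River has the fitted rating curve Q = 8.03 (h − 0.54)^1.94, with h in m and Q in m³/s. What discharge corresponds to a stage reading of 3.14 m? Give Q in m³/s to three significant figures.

Q = 8.03 × (3.14 − 0.54)^1.94 = 8.03 × 2.6^1.94 = 51.26 m³/s

51.3 m³/s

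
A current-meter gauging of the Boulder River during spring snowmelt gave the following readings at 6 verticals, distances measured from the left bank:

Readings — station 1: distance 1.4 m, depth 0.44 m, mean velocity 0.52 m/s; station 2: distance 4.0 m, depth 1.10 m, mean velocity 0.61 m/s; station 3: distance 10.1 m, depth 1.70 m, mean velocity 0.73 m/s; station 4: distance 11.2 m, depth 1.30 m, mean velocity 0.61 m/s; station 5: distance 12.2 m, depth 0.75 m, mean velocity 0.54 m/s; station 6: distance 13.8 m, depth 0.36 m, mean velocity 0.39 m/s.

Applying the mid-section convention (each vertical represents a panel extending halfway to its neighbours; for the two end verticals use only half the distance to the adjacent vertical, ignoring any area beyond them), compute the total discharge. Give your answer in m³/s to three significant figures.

9.16 m³/s

w_1 = (4.0 − 1.4)/2 = 1.3 m; q_1 = 0.52 × 0.44 × 1.3 = 0.2974 m³/s
w_2 = (10.1 − 1.4)/2 = 4.35 m; q_2 = 0.61 × 1.10 × 4.35 = 2.919 m³/s
w_3 = (11.2 − 4.0)/2 = 3.6 m; q_3 = 0.73 × 1.70 × 3.6 = 4.468 m³/s
w_4 = (12.2 − 10.1)/2 = 1.05 m; q_4 = 0.61 × 1.30 × 1.05 = 0.8327 m³/s
w_5 = (13.8 − 11.2)/2 = 1.3 m; q_5 = 0.54 × 0.75 × 1.3 = 0.5265 m³/s
w_6 = (13.8 − 12.2)/2 = 0.8 m; q_6 = 0.39 × 0.36 × 0.8 = 0.1123 m³/s
Q = Σ qᵢ = 9.155 m³/s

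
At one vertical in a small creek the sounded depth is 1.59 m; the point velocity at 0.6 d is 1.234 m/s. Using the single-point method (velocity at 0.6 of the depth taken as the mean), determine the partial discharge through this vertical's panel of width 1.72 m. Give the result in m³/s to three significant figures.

v̄ = v₀.₆ = 1.234 m/s
q = v̄ × d × w = 1.234 × 1.59 × 1.72 = 3.375 m³/s

3.37 m³/s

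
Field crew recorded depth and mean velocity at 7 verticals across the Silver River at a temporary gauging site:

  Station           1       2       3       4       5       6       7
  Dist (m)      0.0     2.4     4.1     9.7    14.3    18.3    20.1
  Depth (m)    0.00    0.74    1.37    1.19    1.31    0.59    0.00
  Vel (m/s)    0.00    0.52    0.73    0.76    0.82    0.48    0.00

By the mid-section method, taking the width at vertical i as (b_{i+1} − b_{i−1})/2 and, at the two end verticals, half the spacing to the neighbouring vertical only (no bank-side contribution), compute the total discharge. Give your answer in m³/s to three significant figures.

14.5 m³/s

w_2 = (4.1 − 0.0)/2 = 2.05 m; q_2 = 0.52 × 0.74 × 2.05 = 0.7888 m³/s
w_3 = (9.7 − 2.4)/2 = 3.65 m; q_3 = 0.73 × 1.37 × 3.65 = 3.650 m³/s
w_4 = (14.3 − 4.1)/2 = 5.1 m; q_4 = 0.76 × 1.19 × 5.1 = 4.612 m³/s
w_5 = (18.3 − 9.7)/2 = 4.3 m; q_5 = 0.82 × 1.31 × 4.3 = 4.619 m³/s
w_6 = (20.1 − 14.3)/2 = 2.9 m; q_6 = 0.48 × 0.59 × 2.9 = 0.8213 m³/s
Stations 1, 7 contribute zero (depth or velocity is 0).
Q = Σ qᵢ = 14.49 m³/s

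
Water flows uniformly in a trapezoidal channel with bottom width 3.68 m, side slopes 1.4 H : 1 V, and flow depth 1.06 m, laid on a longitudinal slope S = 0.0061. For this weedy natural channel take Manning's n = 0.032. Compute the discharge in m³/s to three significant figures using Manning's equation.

11.0 m³/s

A = (b + z·y)·y = (3.68 + 1.4×1.06)×1.06 = 5.474 m²
P = b + 2y√(1+z²) = 3.68 + 2×1.06×√(1+1.4²) = 7.327 m
R = A/P = 5.474/7.327 = 0.7470 m
Q = (1/n)·A·R^(2/3)·S^(1/2) = (1/0.032) × 5.474 × 0.7470^(2/3) × 0.0061^(1/2) = 11.00 m³/s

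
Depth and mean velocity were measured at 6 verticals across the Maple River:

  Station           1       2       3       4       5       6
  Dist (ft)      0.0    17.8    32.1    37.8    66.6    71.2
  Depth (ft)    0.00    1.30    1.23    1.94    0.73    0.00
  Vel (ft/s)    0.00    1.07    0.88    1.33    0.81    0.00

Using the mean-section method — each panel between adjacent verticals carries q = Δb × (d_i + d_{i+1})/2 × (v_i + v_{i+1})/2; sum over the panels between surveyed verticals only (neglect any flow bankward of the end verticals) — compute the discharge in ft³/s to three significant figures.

Panel 1-2: Δb = 17.8 ft, d̄ = (0.00+1.30)/2 = 0.65, v̄ = (0.00+1.07)/2 = 0.535 → q = 17.8×0.65×0.535 = 6.190 ft³/s
Panel 2-3: Δb = 14.3 ft, d̄ = (1.30+1.23)/2 = 1.265, v̄ = (1.07+0.88)/2 = 0.975 → q = 14.3×1.265×0.975 = 17.64 ft³/s
Panel 3-4: Δb = 5.7 ft, d̄ = (1.23+1.94)/2 = 1.585, v̄ = (0.88+1.33)/2 = 1.105 → q = 5.7×1.585×1.105 = 9.983 ft³/s
Panel 4-5: Δb = 28.8 ft, d̄ = (1.94+0.73)/2 = 1.335, v̄ = (1.33+0.81)/2 = 1.07 → q = 28.8×1.335×1.07 = 41.14 ft³/s
Panel 5-6: Δb = 4.6 ft, d̄ = (0.73+0.00)/2 = 0.365, v̄ = (0.81+0.00)/2 = 0.405 → q = 4.6×0.365×0.405 = 0.6800 ft³/s
Q = Σ q = 75.63 ft³/s

75.6 ft³/s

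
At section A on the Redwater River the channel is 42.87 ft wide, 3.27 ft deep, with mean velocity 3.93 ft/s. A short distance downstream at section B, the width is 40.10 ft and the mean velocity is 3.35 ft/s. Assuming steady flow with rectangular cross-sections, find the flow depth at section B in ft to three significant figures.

Q = A₁V₁ = (42.87×3.27) × 3.93 = 550.9 ft³/s
d₂ = Q/(b₂ V₂) = 550.9/(40.10×3.35) = 4.101 ft

4.10 ft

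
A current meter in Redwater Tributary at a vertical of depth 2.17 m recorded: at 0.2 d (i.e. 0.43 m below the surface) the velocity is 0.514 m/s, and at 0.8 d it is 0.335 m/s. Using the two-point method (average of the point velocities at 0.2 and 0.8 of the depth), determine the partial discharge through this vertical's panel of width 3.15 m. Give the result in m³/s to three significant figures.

2.90 m³/s

v̄ = (0.514 + 0.335) / 2 = 0.4245 m/s
q = v̄ × d × w = 0.4245 × 2.17 × 3.15 = 2.902 m³/s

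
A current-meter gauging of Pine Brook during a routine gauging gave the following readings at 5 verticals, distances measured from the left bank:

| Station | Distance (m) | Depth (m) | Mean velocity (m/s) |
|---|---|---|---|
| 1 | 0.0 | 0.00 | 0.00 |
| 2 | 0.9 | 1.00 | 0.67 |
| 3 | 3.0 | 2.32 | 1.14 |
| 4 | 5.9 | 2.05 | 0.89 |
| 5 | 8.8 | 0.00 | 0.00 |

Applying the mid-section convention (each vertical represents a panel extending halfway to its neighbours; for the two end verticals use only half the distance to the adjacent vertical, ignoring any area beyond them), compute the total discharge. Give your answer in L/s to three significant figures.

12900 L/s

w_2 = (3.0 − 0.0)/2 = 1.5 m; q_2 = 0.67 × 1.00 × 1.5 = 1.005 m³/s
w_3 = (5.9 − 0.9)/2 = 2.5 m; q_3 = 1.14 × 2.32 × 2.5 = 6.612 m³/s
w_4 = (8.8 − 3.0)/2 = 2.9 m; q_4 = 0.89 × 2.05 × 2.9 = 5.291 m³/s
Stations 1, 5 contribute zero (depth or velocity is 0).
Q = Σ qᵢ = 12.91 m³/s
= 12.91 × 1000 = 12910 L/s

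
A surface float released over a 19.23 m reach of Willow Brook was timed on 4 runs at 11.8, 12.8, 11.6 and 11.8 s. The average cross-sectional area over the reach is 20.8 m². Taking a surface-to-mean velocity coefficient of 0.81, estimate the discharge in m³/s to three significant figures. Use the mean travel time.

t̄ = (11.8 + 12.8 + 11.6 + 11.8) / 4 = 12 s
v_surface = L / t̄ = 19.23 / 12 = 1.603 m/s
v_mean = 0.81 × 1.603 = 1.298 m/s
Q = A × v_mean = 20.8 × 1.298 = 27.00 m³/s

27.0 m³/s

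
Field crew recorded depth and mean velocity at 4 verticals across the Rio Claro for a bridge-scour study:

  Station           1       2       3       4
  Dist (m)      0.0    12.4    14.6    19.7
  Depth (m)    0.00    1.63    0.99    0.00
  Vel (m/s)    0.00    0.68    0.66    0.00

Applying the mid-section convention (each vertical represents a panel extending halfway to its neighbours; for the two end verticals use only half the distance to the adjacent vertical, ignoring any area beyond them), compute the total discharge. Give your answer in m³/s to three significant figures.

10.5 m³/s

w_2 = (14.6 − 0.0)/2 = 7.3 m; q_2 = 0.68 × 1.63 × 7.3 = 8.091 m³/s
w_3 = (19.7 − 12.4)/2 = 3.65 m; q_3 = 0.66 × 0.99 × 3.65 = 2.385 m³/s
Stations 1, 4 contribute zero (depth or velocity is 0).
Q = Σ qᵢ = 10.48 m³/s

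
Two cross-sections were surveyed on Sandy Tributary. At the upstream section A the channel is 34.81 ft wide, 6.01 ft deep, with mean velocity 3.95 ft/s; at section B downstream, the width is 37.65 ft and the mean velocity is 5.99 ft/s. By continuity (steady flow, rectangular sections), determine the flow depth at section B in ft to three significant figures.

3.66 ft

Q = A₁V₁ = (34.81×6.01) × 3.95 = 826.4 ft³/s
d₂ = Q/(b₂ V₂) = 826.4/(37.65×5.99) = 3.664 ft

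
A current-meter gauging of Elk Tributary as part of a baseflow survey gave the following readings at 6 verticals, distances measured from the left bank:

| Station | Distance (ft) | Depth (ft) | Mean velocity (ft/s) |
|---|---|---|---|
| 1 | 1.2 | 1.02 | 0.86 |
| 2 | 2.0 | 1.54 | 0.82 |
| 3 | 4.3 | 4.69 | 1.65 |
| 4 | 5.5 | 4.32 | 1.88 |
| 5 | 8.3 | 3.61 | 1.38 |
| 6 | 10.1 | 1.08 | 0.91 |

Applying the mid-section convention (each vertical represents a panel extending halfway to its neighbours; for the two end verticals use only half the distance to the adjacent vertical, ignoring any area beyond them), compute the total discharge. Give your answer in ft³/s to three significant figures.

w_1 = (2.0 − 1.2)/2 = 0.4 ft; q_1 = 0.86 × 1.02 × 0.4 = 0.3509 ft³/s
w_2 = (4.3 − 1.2)/2 = 1.55 ft; q_2 = 0.82 × 1.54 × 1.55 = 1.957 ft³/s
w_3 = (5.5 − 2.0)/2 = 1.75 ft; q_3 = 1.65 × 4.69 × 1.75 = 13.54 ft³/s
w_4 = (8.3 − 4.3)/2 = 2 ft; q_4 = 1.88 × 4.32 × 2 = 16.24 ft³/s
w_5 = (10.1 − 5.5)/2 = 2.3 ft; q_5 = 1.38 × 3.61 × 2.3 = 11.46 ft³/s
w_6 = (10.1 − 8.3)/2 = 0.9 ft; q_6 = 0.91 × 1.08 × 0.9 = 0.8845 ft³/s
Q = Σ qᵢ = 44.44 ft³/s

44.4 ft³/s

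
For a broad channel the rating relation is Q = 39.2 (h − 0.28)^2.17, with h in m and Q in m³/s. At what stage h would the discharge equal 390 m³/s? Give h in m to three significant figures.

h − h₀ = (Q/C)^(1/b) = (390/39.2)^(1/2.17) = 2.883 m
h = 0.28 + 2.883 = 3.163 m

3.16 m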